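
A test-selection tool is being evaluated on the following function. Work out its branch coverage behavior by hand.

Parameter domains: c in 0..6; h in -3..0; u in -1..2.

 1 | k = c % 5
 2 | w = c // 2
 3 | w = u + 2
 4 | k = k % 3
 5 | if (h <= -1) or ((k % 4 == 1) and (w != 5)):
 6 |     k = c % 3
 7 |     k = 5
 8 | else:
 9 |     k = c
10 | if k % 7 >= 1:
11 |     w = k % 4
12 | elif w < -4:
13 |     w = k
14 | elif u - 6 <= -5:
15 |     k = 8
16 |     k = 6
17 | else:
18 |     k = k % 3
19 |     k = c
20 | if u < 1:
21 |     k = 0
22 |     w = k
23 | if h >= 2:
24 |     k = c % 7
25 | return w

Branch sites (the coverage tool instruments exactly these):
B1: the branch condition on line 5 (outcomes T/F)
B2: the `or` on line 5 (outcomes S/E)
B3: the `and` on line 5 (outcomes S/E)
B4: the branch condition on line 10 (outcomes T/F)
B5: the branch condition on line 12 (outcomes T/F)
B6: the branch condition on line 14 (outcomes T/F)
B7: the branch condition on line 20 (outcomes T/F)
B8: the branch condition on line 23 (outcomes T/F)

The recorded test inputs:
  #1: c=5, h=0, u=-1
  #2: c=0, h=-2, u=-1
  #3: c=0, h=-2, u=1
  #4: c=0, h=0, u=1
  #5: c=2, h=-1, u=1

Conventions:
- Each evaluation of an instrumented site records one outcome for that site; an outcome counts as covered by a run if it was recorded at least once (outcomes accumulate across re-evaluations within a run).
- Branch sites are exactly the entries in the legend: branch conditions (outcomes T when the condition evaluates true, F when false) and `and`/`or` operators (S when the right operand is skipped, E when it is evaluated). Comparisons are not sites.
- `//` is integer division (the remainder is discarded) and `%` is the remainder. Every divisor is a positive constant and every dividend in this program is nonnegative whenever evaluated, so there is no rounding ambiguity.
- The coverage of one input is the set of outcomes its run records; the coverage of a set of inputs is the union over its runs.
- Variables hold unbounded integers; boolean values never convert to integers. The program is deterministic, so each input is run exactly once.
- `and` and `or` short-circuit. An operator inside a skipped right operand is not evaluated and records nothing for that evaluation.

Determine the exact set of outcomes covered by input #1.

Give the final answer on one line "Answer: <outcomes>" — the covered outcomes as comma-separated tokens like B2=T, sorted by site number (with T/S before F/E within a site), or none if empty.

Simulating input #1 (c=5, h=0, u=-1) step by step:
  B2->E, B3->S, B1->F, B4->T, B7->T, B8->F
deduplicating events, the covered set is: B1=F, B2=E, B3=S, B4=T, B7=T, B8=F

Answer: B1=F, B2=E, B3=S, B4=T, B7=T, B8=F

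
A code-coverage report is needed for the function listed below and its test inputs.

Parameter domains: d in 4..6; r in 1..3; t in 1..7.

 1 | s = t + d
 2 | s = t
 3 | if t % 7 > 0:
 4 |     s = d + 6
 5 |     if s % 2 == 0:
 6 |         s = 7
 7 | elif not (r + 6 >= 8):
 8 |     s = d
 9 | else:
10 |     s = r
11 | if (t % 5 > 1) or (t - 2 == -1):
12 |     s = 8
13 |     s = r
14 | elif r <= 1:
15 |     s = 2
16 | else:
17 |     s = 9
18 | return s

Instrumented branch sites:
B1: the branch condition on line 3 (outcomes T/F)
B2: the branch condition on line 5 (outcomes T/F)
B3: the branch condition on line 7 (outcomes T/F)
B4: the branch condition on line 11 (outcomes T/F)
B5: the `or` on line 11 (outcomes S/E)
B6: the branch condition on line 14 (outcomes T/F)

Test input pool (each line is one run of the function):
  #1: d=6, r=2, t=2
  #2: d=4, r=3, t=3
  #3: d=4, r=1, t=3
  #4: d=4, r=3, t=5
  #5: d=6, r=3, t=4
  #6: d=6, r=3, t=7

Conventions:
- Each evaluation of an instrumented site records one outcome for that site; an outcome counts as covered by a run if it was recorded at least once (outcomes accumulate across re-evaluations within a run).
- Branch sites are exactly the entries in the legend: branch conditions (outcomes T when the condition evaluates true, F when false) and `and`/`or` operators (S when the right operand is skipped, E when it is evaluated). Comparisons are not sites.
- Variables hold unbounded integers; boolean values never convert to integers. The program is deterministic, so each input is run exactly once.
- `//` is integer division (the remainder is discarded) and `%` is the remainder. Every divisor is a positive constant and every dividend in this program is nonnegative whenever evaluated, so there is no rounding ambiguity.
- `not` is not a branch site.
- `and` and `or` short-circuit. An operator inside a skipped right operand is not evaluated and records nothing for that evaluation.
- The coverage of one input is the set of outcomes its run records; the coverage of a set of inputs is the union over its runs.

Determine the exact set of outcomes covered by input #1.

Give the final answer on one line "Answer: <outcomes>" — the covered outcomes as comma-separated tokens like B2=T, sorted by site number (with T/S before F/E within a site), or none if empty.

Running input #1 (d=6, r=2, t=2), event by event:
  B1->T, B2->T, B5->S, B4->T
collecting distinct outcomes: B1=T, B2=T, B4=T, B5=S

Answer: B1=T, B2=T, B4=T, B5=S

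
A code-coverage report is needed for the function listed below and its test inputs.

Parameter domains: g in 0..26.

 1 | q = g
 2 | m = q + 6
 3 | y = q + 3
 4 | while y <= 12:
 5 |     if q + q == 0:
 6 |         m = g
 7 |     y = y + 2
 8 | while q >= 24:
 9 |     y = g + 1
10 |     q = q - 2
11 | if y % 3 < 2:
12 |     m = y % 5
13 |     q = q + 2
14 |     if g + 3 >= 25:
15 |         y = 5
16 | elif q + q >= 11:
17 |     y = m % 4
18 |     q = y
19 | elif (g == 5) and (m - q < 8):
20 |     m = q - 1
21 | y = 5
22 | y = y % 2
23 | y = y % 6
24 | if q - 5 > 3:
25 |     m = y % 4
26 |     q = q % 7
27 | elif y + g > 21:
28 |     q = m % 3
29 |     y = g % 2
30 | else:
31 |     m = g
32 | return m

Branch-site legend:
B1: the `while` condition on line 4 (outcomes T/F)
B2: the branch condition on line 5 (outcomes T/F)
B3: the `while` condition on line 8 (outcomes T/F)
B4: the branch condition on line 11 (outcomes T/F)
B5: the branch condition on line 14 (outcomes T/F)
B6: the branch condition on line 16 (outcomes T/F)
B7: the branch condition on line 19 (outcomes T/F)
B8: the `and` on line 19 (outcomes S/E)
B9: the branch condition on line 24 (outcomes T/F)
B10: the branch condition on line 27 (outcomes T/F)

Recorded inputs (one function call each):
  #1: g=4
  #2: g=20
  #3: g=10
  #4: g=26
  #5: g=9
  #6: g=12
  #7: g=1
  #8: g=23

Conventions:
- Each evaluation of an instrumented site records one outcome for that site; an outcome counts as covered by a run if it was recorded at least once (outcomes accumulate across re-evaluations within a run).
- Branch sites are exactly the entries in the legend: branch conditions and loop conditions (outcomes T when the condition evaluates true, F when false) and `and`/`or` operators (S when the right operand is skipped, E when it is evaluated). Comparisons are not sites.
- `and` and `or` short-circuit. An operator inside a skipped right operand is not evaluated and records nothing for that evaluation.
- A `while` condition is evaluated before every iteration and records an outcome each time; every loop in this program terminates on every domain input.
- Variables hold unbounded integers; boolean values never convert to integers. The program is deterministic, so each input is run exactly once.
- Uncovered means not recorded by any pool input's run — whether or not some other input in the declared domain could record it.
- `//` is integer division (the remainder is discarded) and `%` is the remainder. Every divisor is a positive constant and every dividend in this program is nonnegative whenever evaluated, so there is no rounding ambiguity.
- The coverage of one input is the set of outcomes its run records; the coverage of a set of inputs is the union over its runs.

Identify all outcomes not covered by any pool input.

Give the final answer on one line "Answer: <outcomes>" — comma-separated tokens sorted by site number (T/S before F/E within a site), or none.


run #1 (g=4) runs B1->T, B2->F, B1->T, B2->F, B1->T, B2->F, B1->F, B3->F, B4->T, B5->F, B9->F, B10->F; records B1=T, B1=F, B2=F, B3=F, B4=T, B5=F, B9=F, B10=F
run #2 (g=20) runs B1->F, B3->F, B4->F, B6->T, B9->F, B10->F; records B1=F, B3=F, B4=F, B6=T, B9=F, B10=F
run #3 (g=10) runs B1->F, B3->F, B4->T, B5->F, B9->T; records B1=F, B3=F, B4=T, B5=F, B9=T
run #4 (g=26) runs B1->F, B3->T, B3->T, B3->F, B4->T, B5->T, B9->T; records B1=F, B3=T, B3=F, B4=T, B5=T, B9=T
run #5 (g=9) runs B1->T, B2->F, B1->F, B3->F, B4->F, B6->T, B9->F, B10->F; records B1=T, B1=F, B2=F, B3=F, B4=F, B6=T, B9=F, B10=F
run #6 (g=12) runs B1->F, B3->F, B4->T, B5->F, B9->T; records B1=F, B3=F, B4=T, B5=F, B9=T
run #7 (g=1) runs B1->T, B2->F, B1->T, B2->F, B1->T, B2->F, B1->T, B2->F, B1->T, B2->F, B1->F, B3->F, B4->F, B6->F, ...; records B1=T, B1=F, B2=F, B3=F, B4=F, B6=F, B7=F, B8=S, B9=F, B10=F
run #8 (g=23) runs B1->F, B3->F, B4->F, B6->T, B9->F, B10->T; records B1=F, B3=F, B4=F, B6=T, B9=F, B10=T
union over the pool: B1=T, B1=F, B2=F, B3=T, B3=F, B4=T, B4=F, B5=T, B5=F, B6=T, B6=F, B7=F, B8=S, B9=T, B9=F, B10=T, B10=F
uncovered (3 of 20): B2=T, B7=T, B8=E
Answer: B2=T, B7=T, B8=E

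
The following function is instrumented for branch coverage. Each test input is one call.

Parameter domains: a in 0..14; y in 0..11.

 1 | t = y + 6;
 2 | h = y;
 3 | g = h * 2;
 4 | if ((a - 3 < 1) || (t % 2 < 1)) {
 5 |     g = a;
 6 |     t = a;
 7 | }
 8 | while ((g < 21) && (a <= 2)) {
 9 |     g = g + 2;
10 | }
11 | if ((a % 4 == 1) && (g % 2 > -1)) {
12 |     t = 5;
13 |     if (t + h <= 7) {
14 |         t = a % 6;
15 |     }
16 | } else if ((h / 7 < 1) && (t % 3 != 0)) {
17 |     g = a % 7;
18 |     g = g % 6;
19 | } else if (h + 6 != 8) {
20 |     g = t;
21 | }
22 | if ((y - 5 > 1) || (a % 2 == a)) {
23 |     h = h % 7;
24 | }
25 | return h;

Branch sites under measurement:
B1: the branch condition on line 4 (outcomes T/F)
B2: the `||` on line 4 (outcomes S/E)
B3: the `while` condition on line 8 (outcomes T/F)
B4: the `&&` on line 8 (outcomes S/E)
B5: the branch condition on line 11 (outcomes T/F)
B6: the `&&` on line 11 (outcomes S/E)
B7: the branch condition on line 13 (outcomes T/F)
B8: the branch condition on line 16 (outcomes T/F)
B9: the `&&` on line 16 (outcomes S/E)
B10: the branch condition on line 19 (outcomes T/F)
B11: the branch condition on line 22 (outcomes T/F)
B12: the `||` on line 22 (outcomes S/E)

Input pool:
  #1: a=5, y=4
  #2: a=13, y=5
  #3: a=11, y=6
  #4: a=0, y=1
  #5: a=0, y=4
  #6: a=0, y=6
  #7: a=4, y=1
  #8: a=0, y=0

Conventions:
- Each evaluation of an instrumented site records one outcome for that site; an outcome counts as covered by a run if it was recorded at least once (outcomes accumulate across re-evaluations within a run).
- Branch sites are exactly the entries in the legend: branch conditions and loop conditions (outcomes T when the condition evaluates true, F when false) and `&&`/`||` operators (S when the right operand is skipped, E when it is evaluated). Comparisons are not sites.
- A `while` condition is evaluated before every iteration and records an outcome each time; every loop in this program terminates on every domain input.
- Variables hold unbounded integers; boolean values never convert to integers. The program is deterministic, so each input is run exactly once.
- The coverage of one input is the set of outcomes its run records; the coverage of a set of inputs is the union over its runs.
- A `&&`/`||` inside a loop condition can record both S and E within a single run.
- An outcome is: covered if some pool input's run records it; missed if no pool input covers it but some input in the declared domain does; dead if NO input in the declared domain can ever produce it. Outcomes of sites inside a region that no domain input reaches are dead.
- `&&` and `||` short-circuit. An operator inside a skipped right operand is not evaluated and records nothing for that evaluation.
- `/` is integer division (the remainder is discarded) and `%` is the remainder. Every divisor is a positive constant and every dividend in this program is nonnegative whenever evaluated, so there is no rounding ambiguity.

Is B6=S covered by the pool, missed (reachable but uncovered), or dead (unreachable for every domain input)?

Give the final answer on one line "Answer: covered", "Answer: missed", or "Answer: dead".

B6=S is recorded by pool input(s) 3, 4, 5, 6, 7, 8 -> covered

Answer: covered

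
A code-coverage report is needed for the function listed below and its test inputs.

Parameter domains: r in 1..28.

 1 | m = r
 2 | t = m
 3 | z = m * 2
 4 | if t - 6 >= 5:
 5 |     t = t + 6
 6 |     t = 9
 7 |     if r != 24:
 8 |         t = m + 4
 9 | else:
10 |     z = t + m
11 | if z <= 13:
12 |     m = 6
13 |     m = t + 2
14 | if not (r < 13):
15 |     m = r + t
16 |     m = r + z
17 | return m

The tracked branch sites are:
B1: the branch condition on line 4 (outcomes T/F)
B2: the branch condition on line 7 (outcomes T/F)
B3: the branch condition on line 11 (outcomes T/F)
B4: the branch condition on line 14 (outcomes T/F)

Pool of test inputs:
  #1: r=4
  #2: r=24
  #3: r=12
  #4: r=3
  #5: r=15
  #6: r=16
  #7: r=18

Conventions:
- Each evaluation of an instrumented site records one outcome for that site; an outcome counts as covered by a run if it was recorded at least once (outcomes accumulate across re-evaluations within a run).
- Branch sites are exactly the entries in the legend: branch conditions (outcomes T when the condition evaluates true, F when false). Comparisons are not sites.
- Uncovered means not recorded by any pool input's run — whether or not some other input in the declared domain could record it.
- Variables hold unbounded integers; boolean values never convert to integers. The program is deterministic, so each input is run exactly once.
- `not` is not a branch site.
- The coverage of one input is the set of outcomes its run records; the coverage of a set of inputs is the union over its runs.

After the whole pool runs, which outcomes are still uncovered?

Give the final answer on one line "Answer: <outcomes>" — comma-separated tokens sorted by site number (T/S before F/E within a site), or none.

run #1 (r=4) runs B1->F, B3->T, B4->F; records B1=F, B3=T, B4=F
run #2 (r=24) runs B1->T, B2->F, B3->F, B4->T; records B1=T, B2=F, B3=F, B4=T
run #3 (r=12) runs B1->T, B2->T, B3->F, B4->F; records B1=T, B2=T, B3=F, B4=F
run #4 (r=3) runs B1->F, B3->T, B4->F; records B1=F, B3=T, B4=F
run #5 (r=15) runs B1->T, B2->T, B3->F, B4->T; records B1=T, B2=T, B3=F, B4=T
run #6 (r=16) runs B1->T, B2->T, B3->F, B4->T; records B1=T, B2=T, B3=F, B4=T
run #7 (r=18) runs B1->T, B2->T, B3->F, B4->T; records B1=T, B2=T, B3=F, B4=T
union over the pool: B1=T, B1=F, B2=T, B2=F, B3=T, B3=F, B4=T, B4=F
uncovered (0 of 8): none

Answer: none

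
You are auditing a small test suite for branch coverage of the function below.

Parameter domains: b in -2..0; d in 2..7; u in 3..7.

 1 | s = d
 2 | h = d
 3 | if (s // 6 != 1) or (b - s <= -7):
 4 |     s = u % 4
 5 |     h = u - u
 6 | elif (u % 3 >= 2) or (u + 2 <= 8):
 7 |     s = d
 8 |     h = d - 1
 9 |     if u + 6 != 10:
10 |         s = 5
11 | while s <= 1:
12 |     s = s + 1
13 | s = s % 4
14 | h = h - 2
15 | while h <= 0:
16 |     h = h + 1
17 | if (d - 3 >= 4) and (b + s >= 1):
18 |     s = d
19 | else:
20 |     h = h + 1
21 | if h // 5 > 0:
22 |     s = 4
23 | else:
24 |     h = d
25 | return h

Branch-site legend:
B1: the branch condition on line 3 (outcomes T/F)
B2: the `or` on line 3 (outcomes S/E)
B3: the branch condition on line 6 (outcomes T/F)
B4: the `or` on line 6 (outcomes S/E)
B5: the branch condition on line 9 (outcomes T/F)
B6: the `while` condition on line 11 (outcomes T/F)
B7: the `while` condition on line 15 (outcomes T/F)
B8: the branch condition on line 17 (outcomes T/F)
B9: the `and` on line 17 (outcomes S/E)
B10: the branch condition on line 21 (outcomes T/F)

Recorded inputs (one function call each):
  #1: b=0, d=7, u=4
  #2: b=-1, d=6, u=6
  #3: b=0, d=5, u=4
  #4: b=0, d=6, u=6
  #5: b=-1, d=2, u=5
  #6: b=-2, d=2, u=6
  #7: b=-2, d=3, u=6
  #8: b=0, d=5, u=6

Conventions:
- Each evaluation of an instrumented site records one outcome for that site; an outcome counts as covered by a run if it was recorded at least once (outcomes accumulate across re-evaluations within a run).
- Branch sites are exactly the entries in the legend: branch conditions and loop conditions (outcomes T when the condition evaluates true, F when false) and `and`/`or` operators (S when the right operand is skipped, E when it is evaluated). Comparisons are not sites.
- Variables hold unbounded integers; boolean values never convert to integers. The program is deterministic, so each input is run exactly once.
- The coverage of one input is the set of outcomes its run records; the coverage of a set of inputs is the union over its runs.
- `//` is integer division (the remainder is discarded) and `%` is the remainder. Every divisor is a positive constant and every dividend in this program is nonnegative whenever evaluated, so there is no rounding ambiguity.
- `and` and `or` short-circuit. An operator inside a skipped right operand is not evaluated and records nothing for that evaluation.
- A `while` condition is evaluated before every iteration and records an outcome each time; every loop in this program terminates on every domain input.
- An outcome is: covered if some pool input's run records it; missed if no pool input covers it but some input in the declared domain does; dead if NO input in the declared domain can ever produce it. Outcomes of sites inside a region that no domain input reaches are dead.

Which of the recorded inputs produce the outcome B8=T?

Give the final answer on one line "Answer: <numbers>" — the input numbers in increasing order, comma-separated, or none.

input #1 (b=0, d=7, u=4): produces B8=T
input #2 (b=-1, d=6, u=6): does not produce B8=T
input #3 (b=0, d=5, u=4): does not produce B8=T
input #4 (b=0, d=6, u=6): does not produce B8=T
input #5 (b=-1, d=2, u=5): does not produce B8=T
input #6 (b=-2, d=2, u=6): does not produce B8=T
input #7 (b=-2, d=3, u=6): does not produce B8=T
input #8 (b=0, d=5, u=6): does not produce B8=T

Answer: 1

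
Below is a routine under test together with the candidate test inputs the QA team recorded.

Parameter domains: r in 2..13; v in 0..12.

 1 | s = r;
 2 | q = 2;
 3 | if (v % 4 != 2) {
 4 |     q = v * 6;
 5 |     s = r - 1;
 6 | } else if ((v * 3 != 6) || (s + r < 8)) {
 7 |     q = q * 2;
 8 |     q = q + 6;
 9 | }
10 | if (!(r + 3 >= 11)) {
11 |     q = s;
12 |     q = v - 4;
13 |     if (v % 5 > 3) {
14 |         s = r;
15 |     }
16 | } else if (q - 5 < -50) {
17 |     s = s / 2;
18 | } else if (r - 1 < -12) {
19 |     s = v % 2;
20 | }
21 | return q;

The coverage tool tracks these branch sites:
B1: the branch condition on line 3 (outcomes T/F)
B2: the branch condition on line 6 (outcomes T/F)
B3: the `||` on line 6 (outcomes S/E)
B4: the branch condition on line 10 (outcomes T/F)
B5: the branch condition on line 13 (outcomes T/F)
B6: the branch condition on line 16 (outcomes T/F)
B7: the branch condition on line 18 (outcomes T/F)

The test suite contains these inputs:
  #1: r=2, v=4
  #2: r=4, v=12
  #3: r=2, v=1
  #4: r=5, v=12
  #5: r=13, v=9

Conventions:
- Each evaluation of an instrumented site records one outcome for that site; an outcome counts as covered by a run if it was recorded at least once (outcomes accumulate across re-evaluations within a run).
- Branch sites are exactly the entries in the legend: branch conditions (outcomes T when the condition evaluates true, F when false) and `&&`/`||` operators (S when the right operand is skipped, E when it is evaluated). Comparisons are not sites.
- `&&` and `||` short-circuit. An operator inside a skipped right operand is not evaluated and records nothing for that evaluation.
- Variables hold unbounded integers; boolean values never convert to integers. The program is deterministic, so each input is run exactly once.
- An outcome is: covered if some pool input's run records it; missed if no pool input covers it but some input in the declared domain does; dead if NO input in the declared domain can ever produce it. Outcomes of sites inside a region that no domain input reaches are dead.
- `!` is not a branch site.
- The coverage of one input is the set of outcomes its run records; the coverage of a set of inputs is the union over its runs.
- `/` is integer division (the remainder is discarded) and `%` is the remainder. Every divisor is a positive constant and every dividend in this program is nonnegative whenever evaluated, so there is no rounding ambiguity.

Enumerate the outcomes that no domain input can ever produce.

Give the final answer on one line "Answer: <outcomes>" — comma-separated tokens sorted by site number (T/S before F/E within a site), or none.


checking every outcome against all 156 domain inputs:
  B6=T: no domain input ever produces it -> dead
  B7=T: no domain input ever produces it -> dead
  reachable outcomes have witnesses, e.g. B1=T (e.g. r=2, v=0), B1=F (e.g. r=2, v=2), B2=T (e.g. r=2, v=2), B2=F (e.g. r=4, v=2)
Answer: B6=T, B7=T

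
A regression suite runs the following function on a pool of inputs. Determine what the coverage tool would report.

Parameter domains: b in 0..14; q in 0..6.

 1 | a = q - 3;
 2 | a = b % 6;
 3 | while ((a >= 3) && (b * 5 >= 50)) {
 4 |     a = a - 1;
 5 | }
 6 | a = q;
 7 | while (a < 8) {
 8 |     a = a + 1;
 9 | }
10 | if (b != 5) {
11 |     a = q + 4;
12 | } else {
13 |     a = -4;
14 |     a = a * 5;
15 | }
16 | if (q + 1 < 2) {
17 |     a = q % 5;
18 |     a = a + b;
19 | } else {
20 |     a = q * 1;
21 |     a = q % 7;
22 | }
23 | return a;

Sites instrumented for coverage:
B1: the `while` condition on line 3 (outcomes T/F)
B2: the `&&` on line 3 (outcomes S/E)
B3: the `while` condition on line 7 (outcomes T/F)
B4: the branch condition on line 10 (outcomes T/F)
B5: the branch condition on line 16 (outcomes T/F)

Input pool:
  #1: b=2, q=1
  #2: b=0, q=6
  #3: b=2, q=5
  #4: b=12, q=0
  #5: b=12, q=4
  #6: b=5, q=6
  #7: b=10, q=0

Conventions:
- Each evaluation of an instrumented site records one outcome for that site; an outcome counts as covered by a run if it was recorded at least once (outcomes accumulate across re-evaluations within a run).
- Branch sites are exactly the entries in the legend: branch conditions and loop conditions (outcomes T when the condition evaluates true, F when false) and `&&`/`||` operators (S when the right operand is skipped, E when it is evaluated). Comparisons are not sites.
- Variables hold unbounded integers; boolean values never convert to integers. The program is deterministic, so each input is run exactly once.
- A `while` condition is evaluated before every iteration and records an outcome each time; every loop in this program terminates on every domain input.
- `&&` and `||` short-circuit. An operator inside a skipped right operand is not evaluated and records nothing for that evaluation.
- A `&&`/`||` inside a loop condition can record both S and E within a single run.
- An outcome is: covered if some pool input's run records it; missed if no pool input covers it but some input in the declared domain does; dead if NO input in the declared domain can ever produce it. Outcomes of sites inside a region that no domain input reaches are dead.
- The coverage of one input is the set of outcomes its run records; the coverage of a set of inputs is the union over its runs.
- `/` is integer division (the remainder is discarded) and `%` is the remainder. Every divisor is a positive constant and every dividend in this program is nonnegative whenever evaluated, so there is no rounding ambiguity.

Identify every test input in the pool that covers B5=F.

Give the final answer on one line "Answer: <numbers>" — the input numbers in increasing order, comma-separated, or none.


input #1 (b=2, q=1): hits B5=F
input #2 (b=0, q=6): hits B5=F
input #3 (b=2, q=5): hits B5=F
input #4 (b=12, q=0): never hits B5=F
input #5 (b=12, q=4): hits B5=F
input #6 (b=5, q=6): hits B5=F
input #7 (b=10, q=0): never hits B5=F
Answer: 1, 2, 3, 5, 6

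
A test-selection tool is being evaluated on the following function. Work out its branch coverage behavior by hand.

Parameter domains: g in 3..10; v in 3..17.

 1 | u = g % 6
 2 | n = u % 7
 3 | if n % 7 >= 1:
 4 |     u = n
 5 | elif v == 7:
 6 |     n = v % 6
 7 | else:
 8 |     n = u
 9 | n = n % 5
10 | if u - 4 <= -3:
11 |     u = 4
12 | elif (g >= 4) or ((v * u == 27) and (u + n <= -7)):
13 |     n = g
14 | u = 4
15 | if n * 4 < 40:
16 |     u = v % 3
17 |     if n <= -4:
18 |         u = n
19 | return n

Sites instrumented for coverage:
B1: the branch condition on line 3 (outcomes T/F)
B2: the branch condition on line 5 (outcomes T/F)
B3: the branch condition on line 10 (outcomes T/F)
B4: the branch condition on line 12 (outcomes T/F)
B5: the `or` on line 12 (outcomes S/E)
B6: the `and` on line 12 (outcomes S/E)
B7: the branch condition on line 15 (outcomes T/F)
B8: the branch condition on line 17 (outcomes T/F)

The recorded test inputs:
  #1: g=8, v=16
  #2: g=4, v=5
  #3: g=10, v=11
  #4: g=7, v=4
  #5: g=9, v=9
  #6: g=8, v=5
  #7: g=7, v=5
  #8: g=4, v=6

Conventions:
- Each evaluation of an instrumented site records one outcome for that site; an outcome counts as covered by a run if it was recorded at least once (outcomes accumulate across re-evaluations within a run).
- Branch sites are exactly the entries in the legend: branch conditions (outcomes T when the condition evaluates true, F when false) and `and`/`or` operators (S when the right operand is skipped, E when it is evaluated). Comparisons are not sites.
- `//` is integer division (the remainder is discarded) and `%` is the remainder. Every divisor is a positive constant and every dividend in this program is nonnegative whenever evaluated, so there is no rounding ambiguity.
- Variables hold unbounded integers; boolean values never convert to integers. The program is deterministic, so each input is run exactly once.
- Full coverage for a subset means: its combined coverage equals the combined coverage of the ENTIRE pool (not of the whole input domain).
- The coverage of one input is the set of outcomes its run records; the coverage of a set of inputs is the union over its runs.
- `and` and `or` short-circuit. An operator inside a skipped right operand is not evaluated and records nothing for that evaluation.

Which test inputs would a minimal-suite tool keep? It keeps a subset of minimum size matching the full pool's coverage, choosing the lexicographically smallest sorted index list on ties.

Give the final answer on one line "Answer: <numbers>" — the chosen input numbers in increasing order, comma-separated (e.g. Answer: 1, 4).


input #1, g=8, v=16: events B1->T, B3->F, B5->S, B4->T, B7->T, B8->F; outcomes B1=T, B3=F, B4=T, B5=S, B7=T, B8=F
input #2, g=4, v=5: events B1->T, B3->F, B5->S, B4->T, B7->T, B8->F; outcomes B1=T, B3=F, B4=T, B5=S, B7=T, B8=F
input #3, g=10, v=11: events B1->T, B3->F, B5->S, B4->T, B7->F; outcomes B1=T, B3=F, B4=T, B5=S, B7=F
input #4, g=7, v=4: events B1->T, B3->T, B7->T, B8->F; outcomes B1=T, B3=T, B7=T, B8=F
input #5, g=9, v=9: events B1->T, B3->F, B5->S, B4->T, B7->T, B8->F; outcomes B1=T, B3=F, B4=T, B5=S, B7=T, B8=F
input #6, g=8, v=5: events B1->T, B3->F, B5->S, B4->T, B7->T, B8->F; outcomes B1=T, B3=F, B4=T, B5=S, B7=T, B8=F
input #7, g=7, v=5: events B1->T, B3->T, B7->T, B8->F; outcomes B1=T, B3=T, B7=T, B8=F
input #8, g=4, v=6: events B1->T, B3->F, B5->S, B4->T, B7->T, B8->F; outcomes B1=T, B3=F, B4=T, B5=S, B7=T, B8=F
together the pool reaches 8 outcomes: B1=T, B3=T, B3=F, B4=T, B5=S, B7=T, B7=F, B8=F
no size-1 subset reaches all 8 outcomes (best union: 6/8)
inputs {3, 4} (size 2) cover everything; no size-2 subset with a lexicographically smaller index list covers all 8
Answer: 3, 4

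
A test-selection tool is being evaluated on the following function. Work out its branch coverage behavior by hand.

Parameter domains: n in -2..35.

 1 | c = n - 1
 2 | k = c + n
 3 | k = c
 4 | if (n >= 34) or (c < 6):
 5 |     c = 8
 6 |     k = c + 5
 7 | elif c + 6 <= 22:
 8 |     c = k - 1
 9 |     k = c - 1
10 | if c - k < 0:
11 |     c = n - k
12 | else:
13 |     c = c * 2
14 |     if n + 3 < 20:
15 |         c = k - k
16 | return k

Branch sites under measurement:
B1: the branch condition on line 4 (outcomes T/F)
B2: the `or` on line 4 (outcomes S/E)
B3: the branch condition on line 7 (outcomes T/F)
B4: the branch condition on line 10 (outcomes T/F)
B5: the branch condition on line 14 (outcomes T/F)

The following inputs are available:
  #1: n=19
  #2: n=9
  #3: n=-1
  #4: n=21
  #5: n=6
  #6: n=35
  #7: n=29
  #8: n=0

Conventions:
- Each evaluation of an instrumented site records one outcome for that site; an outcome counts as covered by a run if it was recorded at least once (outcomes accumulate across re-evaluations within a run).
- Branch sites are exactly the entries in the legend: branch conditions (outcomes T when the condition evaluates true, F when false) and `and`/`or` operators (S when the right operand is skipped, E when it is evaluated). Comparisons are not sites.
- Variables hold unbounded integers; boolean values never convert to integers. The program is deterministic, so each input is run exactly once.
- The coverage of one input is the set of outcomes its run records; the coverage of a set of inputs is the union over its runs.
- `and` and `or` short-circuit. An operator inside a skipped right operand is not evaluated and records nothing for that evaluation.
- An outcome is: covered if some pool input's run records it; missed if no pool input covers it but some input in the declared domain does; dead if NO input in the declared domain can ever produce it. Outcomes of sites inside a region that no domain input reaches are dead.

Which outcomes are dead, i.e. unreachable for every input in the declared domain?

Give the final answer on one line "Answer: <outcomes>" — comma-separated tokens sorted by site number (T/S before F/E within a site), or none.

sweeping the full domain (38 inputs) for each outcome:
  reachable outcomes have witnesses, e.g. B1=T (e.g. n=-2), B1=F (e.g. n=7), B2=S (e.g. n=34), B2=E (e.g. n=-2)

Answer: none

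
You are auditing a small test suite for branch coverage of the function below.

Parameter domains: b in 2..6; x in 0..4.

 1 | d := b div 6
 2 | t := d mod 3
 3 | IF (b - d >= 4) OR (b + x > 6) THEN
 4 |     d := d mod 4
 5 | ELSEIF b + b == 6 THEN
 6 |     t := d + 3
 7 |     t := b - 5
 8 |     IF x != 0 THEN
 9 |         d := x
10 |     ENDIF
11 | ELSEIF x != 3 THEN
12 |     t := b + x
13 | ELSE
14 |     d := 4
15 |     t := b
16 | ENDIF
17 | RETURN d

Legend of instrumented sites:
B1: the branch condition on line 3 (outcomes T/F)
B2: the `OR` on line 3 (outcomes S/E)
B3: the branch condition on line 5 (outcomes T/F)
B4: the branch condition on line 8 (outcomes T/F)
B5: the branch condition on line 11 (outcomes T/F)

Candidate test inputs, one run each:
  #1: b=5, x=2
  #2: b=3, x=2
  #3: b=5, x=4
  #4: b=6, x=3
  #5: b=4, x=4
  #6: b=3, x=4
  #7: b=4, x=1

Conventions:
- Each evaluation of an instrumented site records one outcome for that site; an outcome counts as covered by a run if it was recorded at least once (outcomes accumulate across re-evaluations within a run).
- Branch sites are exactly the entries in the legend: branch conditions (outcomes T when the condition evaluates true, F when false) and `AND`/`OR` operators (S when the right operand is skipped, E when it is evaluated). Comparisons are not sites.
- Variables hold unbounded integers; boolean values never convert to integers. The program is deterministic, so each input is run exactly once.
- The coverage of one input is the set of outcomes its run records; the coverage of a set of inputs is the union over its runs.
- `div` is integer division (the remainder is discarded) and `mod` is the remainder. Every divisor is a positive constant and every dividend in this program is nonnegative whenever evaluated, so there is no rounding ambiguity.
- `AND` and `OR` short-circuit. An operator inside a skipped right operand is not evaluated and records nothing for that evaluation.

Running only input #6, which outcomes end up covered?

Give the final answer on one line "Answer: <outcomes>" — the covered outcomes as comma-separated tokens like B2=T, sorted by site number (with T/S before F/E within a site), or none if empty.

Running input #6 (b=3, x=4), event by event:
  B2->E, B1->T
deduplicating events, the covered set is: B1=T, B2=E

Answer: B1=T, B2=E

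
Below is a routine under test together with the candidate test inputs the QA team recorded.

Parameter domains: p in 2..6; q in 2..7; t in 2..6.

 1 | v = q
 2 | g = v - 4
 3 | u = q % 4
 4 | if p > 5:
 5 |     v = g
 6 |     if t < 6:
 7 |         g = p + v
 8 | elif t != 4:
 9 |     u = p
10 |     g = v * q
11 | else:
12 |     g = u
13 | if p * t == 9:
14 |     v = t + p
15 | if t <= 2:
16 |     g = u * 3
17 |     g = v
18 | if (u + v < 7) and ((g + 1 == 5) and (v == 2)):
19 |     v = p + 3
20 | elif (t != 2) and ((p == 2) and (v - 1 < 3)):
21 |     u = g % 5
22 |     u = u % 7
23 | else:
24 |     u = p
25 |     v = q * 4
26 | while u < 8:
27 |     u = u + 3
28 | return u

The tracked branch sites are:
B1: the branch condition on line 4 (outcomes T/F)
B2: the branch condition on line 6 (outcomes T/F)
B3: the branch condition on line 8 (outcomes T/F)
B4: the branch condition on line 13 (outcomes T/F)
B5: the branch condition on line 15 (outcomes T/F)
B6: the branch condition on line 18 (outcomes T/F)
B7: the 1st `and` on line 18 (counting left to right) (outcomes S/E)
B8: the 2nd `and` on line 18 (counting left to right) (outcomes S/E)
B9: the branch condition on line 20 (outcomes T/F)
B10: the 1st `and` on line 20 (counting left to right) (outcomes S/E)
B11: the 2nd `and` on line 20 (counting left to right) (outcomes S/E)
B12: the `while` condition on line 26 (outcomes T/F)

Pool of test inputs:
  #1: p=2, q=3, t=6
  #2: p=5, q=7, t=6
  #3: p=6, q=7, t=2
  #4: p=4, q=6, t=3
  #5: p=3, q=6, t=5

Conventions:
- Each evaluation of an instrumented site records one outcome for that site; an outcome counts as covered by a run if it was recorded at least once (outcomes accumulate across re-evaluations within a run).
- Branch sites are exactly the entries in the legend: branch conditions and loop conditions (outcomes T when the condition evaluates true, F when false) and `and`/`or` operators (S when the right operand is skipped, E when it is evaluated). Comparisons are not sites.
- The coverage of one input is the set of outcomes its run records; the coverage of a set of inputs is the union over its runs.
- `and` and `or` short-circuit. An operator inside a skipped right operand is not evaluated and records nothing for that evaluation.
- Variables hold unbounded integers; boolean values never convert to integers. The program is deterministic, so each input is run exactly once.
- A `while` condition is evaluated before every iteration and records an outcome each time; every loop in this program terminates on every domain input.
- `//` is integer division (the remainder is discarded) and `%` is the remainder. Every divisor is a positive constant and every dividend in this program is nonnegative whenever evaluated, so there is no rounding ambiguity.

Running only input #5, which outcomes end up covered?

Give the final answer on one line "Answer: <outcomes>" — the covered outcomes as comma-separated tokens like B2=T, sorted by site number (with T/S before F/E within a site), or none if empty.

Running input #5 (p=3, q=6, t=5), event by event:
  B1->F, B3->T, B4->F, B5->F, B7->S, B6->F, B10->E, B11->S, B9->F, B12->T
  B12->T, B12->F
deduplicating events, the covered set is: B1=F, B3=T, B4=F, B5=F, B6=F, B7=S, B9=F, B10=E, B11=S, B12=T, B12=F

Answer: B1=F, B3=T, B4=F, B5=F, B6=F, B7=S, B9=F, B10=E, B11=S, B12=T, B12=F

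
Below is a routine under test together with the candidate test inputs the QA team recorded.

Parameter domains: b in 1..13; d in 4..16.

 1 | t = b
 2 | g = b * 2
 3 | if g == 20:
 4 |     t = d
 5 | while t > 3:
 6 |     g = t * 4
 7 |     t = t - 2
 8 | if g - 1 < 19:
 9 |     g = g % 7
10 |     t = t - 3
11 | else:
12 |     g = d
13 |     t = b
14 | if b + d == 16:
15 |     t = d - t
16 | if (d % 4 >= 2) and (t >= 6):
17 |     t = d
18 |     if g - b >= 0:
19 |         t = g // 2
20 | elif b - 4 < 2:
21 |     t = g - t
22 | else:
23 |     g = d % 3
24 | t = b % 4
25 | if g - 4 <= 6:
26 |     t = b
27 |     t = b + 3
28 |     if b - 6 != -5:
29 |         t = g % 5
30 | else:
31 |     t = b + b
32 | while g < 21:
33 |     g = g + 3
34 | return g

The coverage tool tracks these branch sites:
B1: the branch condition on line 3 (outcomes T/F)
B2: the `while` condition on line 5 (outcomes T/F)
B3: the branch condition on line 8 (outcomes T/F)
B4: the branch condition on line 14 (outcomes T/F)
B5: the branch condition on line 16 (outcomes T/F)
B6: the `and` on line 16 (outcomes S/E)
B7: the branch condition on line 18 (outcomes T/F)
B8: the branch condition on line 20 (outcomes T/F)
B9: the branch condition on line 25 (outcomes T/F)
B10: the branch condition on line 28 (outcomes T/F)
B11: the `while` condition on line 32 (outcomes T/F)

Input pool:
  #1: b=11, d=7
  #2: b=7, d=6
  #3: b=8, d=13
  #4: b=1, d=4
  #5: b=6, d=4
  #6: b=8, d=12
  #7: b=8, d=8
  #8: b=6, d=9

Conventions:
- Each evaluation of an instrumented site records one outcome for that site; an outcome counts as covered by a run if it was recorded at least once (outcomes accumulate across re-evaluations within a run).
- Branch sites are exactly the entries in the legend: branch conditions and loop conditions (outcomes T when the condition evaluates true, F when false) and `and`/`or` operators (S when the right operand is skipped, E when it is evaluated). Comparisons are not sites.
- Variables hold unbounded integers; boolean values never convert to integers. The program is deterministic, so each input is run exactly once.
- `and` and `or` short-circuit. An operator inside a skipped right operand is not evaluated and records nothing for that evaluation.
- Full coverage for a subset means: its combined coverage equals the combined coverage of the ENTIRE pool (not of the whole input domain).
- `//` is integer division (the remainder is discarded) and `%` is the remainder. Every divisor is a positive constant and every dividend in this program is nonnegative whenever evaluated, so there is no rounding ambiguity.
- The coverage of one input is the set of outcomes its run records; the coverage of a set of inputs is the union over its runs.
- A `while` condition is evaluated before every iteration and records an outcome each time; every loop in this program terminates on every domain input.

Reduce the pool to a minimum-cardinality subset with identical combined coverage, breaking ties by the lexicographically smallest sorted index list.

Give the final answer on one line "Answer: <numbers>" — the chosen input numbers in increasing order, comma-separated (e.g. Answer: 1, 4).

input #1, b=11, d=7: events B1->F, B2->T, B2->T, B2->T, B2->T, B2->F, B3->F, B4->F, B6->E, B5->T, B7->F, B9->T, B10->T, B11->T, ...; outcomes B1=F, B2=T, B2=F, B3=F, B4=F, B5=T, B6=E, B7=F, B9=T, B10=T, B11=T, B11=F
input #2, b=7, d=6: events B1->F, B2->T, B2->T, B2->F, B3->F, B4->F, B6->E, B5->T, B7->F, B9->T, B10->T, B11->T, B11->T, B11->T, ...; outcomes B1=F, B2=T, B2=F, B3=F, B4=F, B5=T, B6=E, B7=F, B9=T, B10=T, B11=T, B11=F
input #3, b=8, d=13: events B1->F, B2->T, B2->T, B2->T, B2->F, B3->T, B4->F, B6->S, B5->F, B8->F, B9->T, B10->T, B11->T, B11->T, ...; outcomes B1=F, B2=T, B2=F, B3=T, B4=F, B5=F, B6=S, B8=F, B9=T, B10=T, B11=T, B11=F
input #4, b=1, d=4: events B1->F, B2->F, B3->T, B4->F, B6->S, B5->F, B8->T, B9->T, B10->F, B11->T, B11->T, B11->T, B11->T, B11->T, ...; outcomes B1=F, B2=F, B3=T, B4=F, B5=F, B6=S, B8=T, B9=T, B10=F, B11=T, B11=F
input #5, b=6, d=4: events B1->F, B2->T, B2->T, B2->F, B3->T, B4->F, B6->S, B5->F, B8->F, B9->T, B10->T, B11->T, B11->T, B11->T, ...; outcomes B1=F, B2=T, B2=F, B3=T, B4=F, B5=F, B6=S, B8=F, B9=T, B10=T, B11=T, B11=F
input #6, b=8, d=12: events B1->F, B2->T, B2->T, B2->T, B2->F, B3->T, B4->F, B6->S, B5->F, B8->F, B9->T, B10->T, B11->T, B11->T, ...; outcomes B1=F, B2=T, B2=F, B3=T, B4=F, B5=F, B6=S, B8=F, B9=T, B10=T, B11=T, B11=F
input #7, b=8, d=8: events B1->F, B2->T, B2->T, B2->T, B2->F, B3->T, B4->T, B6->S, B5->F, B8->F, B9->T, B10->T, B11->T, B11->T, ...; outcomes B1=F, B2=T, B2=F, B3=T, B4=T, B5=F, B6=S, B8=F, B9=T, B10=T, B11=T, B11=F
input #8, b=6, d=9: events B1->F, B2->T, B2->T, B2->F, B3->T, B4->F, B6->S, B5->F, B8->F, B9->T, B10->T, B11->T, B11->T, B11->T, ...; outcomes B1=F, B2=T, B2=F, B3=T, B4=F, B5=F, B6=S, B8=F, B9=T, B10=T, B11=T, B11=F
the full pool covers 19 outcomes: B1=F, B2=T, B2=F, B3=T, B3=F, B4=T, B4=F, B5=T, B5=F, B6=S, B6=E, B7=F, B8=T, B8=F, B9=T, B10=T, B10=F, B11=T, B11=F
size 1 is not enough: best union over all size-1 subsets is 12/19
size 2 is not enough: best union over all size-2 subsets is 17/19
inputs {1, 4, 7} (size 3) cover everything; no size-3 subset with a lexicographically smaller index list covers all 19

Answer: 1, 4, 7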